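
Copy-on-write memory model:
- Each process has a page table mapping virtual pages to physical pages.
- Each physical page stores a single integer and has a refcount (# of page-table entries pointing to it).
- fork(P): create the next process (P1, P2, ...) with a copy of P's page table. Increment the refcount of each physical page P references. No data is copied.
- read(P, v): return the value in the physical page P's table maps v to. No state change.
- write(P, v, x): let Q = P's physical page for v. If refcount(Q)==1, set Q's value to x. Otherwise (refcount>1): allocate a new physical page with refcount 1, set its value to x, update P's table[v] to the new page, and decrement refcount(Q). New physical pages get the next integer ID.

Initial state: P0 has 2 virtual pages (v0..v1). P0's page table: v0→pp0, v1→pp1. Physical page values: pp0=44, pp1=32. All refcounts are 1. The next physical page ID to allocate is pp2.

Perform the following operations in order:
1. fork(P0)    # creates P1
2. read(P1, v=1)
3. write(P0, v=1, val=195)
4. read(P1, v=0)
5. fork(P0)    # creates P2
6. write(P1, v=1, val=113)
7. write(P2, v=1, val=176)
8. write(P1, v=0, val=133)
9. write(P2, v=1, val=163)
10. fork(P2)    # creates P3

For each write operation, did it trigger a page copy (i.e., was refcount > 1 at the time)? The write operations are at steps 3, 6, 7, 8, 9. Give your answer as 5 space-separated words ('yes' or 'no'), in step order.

Op 1: fork(P0) -> P1. 2 ppages; refcounts: pp0:2 pp1:2
Op 2: read(P1, v1) -> 32. No state change.
Op 3: write(P0, v1, 195). refcount(pp1)=2>1 -> COPY to pp2. 3 ppages; refcounts: pp0:2 pp1:1 pp2:1
Op 4: read(P1, v0) -> 44. No state change.
Op 5: fork(P0) -> P2. 3 ppages; refcounts: pp0:3 pp1:1 pp2:2
Op 6: write(P1, v1, 113). refcount(pp1)=1 -> write in place. 3 ppages; refcounts: pp0:3 pp1:1 pp2:2
Op 7: write(P2, v1, 176). refcount(pp2)=2>1 -> COPY to pp3. 4 ppages; refcounts: pp0:3 pp1:1 pp2:1 pp3:1
Op 8: write(P1, v0, 133). refcount(pp0)=3>1 -> COPY to pp4. 5 ppages; refcounts: pp0:2 pp1:1 pp2:1 pp3:1 pp4:1
Op 9: write(P2, v1, 163). refcount(pp3)=1 -> write in place. 5 ppages; refcounts: pp0:2 pp1:1 pp2:1 pp3:1 pp4:1
Op 10: fork(P2) -> P3. 5 ppages; refcounts: pp0:3 pp1:1 pp2:1 pp3:2 pp4:1

yes no yes yes no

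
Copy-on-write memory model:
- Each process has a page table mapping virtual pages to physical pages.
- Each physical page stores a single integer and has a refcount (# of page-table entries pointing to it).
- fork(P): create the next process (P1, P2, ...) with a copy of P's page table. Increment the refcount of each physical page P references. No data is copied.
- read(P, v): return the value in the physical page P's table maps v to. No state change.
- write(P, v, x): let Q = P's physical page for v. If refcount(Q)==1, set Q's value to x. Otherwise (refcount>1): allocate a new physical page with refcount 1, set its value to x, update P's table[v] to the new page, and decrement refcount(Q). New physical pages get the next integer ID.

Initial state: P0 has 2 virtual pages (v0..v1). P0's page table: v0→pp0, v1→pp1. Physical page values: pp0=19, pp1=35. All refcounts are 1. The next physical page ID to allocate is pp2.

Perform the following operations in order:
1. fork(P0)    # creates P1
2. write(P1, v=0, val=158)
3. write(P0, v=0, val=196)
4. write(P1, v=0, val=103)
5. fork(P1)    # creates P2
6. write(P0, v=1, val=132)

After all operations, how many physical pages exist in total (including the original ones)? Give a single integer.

Answer: 4

Derivation:
Op 1: fork(P0) -> P1. 2 ppages; refcounts: pp0:2 pp1:2
Op 2: write(P1, v0, 158). refcount(pp0)=2>1 -> COPY to pp2. 3 ppages; refcounts: pp0:1 pp1:2 pp2:1
Op 3: write(P0, v0, 196). refcount(pp0)=1 -> write in place. 3 ppages; refcounts: pp0:1 pp1:2 pp2:1
Op 4: write(P1, v0, 103). refcount(pp2)=1 -> write in place. 3 ppages; refcounts: pp0:1 pp1:2 pp2:1
Op 5: fork(P1) -> P2. 3 ppages; refcounts: pp0:1 pp1:3 pp2:2
Op 6: write(P0, v1, 132). refcount(pp1)=3>1 -> COPY to pp3. 4 ppages; refcounts: pp0:1 pp1:2 pp2:2 pp3:1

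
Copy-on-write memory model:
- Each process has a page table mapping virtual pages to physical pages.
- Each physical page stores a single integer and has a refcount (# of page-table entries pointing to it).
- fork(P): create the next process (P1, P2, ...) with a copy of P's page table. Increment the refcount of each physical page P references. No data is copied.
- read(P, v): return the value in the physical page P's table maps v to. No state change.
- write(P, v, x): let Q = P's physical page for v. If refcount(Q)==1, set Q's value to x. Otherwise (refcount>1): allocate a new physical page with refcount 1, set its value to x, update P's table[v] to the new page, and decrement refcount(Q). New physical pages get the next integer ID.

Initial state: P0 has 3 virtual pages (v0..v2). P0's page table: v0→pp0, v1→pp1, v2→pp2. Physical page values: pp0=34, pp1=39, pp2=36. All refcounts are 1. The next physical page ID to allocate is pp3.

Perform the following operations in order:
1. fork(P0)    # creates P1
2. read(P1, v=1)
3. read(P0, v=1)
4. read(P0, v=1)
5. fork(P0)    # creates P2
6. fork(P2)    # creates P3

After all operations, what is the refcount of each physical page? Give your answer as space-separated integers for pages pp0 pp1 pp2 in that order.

Answer: 4 4 4

Derivation:
Op 1: fork(P0) -> P1. 3 ppages; refcounts: pp0:2 pp1:2 pp2:2
Op 2: read(P1, v1) -> 39. No state change.
Op 3: read(P0, v1) -> 39. No state change.
Op 4: read(P0, v1) -> 39. No state change.
Op 5: fork(P0) -> P2. 3 ppages; refcounts: pp0:3 pp1:3 pp2:3
Op 6: fork(P2) -> P3. 3 ppages; refcounts: pp0:4 pp1:4 pp2:4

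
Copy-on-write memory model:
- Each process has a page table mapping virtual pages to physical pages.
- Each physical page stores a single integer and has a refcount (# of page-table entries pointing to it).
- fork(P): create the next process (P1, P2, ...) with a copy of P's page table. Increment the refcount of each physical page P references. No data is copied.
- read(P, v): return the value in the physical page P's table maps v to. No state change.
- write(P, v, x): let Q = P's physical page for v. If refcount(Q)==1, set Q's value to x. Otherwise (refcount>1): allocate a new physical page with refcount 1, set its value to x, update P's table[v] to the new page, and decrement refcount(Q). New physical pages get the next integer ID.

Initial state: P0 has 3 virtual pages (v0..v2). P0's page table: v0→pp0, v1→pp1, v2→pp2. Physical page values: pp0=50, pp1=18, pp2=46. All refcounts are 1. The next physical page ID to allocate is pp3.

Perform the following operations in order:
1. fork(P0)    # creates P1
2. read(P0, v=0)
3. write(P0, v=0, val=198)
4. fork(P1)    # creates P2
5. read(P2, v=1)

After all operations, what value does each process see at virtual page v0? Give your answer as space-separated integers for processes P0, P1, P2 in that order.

Answer: 198 50 50

Derivation:
Op 1: fork(P0) -> P1. 3 ppages; refcounts: pp0:2 pp1:2 pp2:2
Op 2: read(P0, v0) -> 50. No state change.
Op 3: write(P0, v0, 198). refcount(pp0)=2>1 -> COPY to pp3. 4 ppages; refcounts: pp0:1 pp1:2 pp2:2 pp3:1
Op 4: fork(P1) -> P2. 4 ppages; refcounts: pp0:2 pp1:3 pp2:3 pp3:1
Op 5: read(P2, v1) -> 18. No state change.
P0: v0 -> pp3 = 198
P1: v0 -> pp0 = 50
P2: v0 -> pp0 = 50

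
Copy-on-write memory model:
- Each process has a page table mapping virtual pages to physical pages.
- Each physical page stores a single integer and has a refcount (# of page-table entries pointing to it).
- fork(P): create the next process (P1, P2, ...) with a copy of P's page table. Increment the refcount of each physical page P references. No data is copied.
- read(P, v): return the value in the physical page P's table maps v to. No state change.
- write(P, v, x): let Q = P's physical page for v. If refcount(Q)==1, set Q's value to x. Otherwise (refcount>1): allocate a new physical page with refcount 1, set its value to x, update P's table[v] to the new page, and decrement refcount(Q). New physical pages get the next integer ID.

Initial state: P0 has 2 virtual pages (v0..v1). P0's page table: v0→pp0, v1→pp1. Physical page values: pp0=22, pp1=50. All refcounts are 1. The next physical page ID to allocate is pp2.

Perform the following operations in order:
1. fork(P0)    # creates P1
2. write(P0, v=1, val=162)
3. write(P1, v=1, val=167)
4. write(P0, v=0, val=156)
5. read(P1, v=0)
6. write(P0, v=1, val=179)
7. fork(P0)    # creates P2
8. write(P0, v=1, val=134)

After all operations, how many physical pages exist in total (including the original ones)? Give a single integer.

Answer: 5

Derivation:
Op 1: fork(P0) -> P1. 2 ppages; refcounts: pp0:2 pp1:2
Op 2: write(P0, v1, 162). refcount(pp1)=2>1 -> COPY to pp2. 3 ppages; refcounts: pp0:2 pp1:1 pp2:1
Op 3: write(P1, v1, 167). refcount(pp1)=1 -> write in place. 3 ppages; refcounts: pp0:2 pp1:1 pp2:1
Op 4: write(P0, v0, 156). refcount(pp0)=2>1 -> COPY to pp3. 4 ppages; refcounts: pp0:1 pp1:1 pp2:1 pp3:1
Op 5: read(P1, v0) -> 22. No state change.
Op 6: write(P0, v1, 179). refcount(pp2)=1 -> write in place. 4 ppages; refcounts: pp0:1 pp1:1 pp2:1 pp3:1
Op 7: fork(P0) -> P2. 4 ppages; refcounts: pp0:1 pp1:1 pp2:2 pp3:2
Op 8: write(P0, v1, 134). refcount(pp2)=2>1 -> COPY to pp4. 5 ppages; refcounts: pp0:1 pp1:1 pp2:1 pp3:2 pp4:1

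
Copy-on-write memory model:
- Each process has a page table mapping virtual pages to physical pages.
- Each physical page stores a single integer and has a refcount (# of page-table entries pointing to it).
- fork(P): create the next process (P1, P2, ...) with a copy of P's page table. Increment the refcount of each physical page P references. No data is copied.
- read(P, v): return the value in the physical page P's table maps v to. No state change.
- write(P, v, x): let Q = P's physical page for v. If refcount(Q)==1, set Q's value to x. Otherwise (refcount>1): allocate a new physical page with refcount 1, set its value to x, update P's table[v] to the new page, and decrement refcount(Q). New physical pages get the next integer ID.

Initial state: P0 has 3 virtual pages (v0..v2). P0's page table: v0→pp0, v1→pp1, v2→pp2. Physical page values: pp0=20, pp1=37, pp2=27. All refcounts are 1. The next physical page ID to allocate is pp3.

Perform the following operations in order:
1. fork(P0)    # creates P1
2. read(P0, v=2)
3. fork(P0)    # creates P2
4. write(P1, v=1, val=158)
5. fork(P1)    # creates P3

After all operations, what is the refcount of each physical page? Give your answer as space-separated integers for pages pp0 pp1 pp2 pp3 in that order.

Op 1: fork(P0) -> P1. 3 ppages; refcounts: pp0:2 pp1:2 pp2:2
Op 2: read(P0, v2) -> 27. No state change.
Op 3: fork(P0) -> P2. 3 ppages; refcounts: pp0:3 pp1:3 pp2:3
Op 4: write(P1, v1, 158). refcount(pp1)=3>1 -> COPY to pp3. 4 ppages; refcounts: pp0:3 pp1:2 pp2:3 pp3:1
Op 5: fork(P1) -> P3. 4 ppages; refcounts: pp0:4 pp1:2 pp2:4 pp3:2

Answer: 4 2 4 2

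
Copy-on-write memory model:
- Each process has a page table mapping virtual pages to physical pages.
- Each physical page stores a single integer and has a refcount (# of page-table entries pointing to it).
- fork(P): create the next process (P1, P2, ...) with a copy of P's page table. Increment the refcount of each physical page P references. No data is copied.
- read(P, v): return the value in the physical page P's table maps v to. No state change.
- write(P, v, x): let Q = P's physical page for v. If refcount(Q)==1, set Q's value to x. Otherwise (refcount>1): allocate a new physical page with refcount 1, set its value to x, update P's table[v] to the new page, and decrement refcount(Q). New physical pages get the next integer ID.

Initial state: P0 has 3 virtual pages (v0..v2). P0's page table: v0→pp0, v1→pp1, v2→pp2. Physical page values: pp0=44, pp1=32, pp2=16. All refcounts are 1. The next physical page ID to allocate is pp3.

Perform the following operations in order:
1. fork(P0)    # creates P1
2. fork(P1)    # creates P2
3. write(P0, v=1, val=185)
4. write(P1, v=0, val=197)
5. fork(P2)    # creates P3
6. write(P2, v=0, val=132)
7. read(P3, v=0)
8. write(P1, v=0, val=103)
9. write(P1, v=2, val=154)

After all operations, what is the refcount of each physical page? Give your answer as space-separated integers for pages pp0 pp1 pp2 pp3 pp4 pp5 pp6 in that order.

Answer: 2 3 3 1 1 1 1

Derivation:
Op 1: fork(P0) -> P1. 3 ppages; refcounts: pp0:2 pp1:2 pp2:2
Op 2: fork(P1) -> P2. 3 ppages; refcounts: pp0:3 pp1:3 pp2:3
Op 3: write(P0, v1, 185). refcount(pp1)=3>1 -> COPY to pp3. 4 ppages; refcounts: pp0:3 pp1:2 pp2:3 pp3:1
Op 4: write(P1, v0, 197). refcount(pp0)=3>1 -> COPY to pp4. 5 ppages; refcounts: pp0:2 pp1:2 pp2:3 pp3:1 pp4:1
Op 5: fork(P2) -> P3. 5 ppages; refcounts: pp0:3 pp1:3 pp2:4 pp3:1 pp4:1
Op 6: write(P2, v0, 132). refcount(pp0)=3>1 -> COPY to pp5. 6 ppages; refcounts: pp0:2 pp1:3 pp2:4 pp3:1 pp4:1 pp5:1
Op 7: read(P3, v0) -> 44. No state change.
Op 8: write(P1, v0, 103). refcount(pp4)=1 -> write in place. 6 ppages; refcounts: pp0:2 pp1:3 pp2:4 pp3:1 pp4:1 pp5:1
Op 9: write(P1, v2, 154). refcount(pp2)=4>1 -> COPY to pp6. 7 ppages; refcounts: pp0:2 pp1:3 pp2:3 pp3:1 pp4:1 pp5:1 pp6:1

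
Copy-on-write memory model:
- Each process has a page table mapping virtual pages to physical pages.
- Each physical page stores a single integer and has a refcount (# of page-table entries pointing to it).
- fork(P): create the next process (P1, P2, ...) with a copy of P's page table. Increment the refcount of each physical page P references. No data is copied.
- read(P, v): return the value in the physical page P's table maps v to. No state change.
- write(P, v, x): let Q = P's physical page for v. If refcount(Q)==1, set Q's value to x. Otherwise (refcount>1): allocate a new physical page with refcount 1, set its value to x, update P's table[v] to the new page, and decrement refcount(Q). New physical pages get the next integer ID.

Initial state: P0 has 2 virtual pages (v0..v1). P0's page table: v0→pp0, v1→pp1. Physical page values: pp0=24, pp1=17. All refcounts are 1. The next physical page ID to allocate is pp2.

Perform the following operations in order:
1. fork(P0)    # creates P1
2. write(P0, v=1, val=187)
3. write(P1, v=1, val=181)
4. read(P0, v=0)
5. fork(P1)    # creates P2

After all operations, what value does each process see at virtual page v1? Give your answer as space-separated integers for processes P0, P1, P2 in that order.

Answer: 187 181 181

Derivation:
Op 1: fork(P0) -> P1. 2 ppages; refcounts: pp0:2 pp1:2
Op 2: write(P0, v1, 187). refcount(pp1)=2>1 -> COPY to pp2. 3 ppages; refcounts: pp0:2 pp1:1 pp2:1
Op 3: write(P1, v1, 181). refcount(pp1)=1 -> write in place. 3 ppages; refcounts: pp0:2 pp1:1 pp2:1
Op 4: read(P0, v0) -> 24. No state change.
Op 5: fork(P1) -> P2. 3 ppages; refcounts: pp0:3 pp1:2 pp2:1
P0: v1 -> pp2 = 187
P1: v1 -> pp1 = 181
P2: v1 -> pp1 = 181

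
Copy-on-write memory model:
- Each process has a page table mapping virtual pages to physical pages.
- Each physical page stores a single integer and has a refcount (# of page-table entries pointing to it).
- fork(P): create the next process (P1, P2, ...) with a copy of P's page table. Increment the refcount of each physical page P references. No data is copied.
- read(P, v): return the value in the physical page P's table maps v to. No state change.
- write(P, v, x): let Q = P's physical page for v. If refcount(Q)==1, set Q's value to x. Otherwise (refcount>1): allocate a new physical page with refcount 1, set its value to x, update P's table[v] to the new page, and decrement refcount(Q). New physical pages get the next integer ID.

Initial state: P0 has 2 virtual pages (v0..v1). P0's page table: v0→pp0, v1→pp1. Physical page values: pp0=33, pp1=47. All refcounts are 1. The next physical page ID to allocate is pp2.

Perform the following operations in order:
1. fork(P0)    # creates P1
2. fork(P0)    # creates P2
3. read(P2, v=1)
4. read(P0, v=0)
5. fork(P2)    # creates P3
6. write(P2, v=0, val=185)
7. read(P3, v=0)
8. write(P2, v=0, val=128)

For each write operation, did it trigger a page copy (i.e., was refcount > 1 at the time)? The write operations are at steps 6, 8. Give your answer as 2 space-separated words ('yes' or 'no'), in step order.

Op 1: fork(P0) -> P1. 2 ppages; refcounts: pp0:2 pp1:2
Op 2: fork(P0) -> P2. 2 ppages; refcounts: pp0:3 pp1:3
Op 3: read(P2, v1) -> 47. No state change.
Op 4: read(P0, v0) -> 33. No state change.
Op 5: fork(P2) -> P3. 2 ppages; refcounts: pp0:4 pp1:4
Op 6: write(P2, v0, 185). refcount(pp0)=4>1 -> COPY to pp2. 3 ppages; refcounts: pp0:3 pp1:4 pp2:1
Op 7: read(P3, v0) -> 33. No state change.
Op 8: write(P2, v0, 128). refcount(pp2)=1 -> write in place. 3 ppages; refcounts: pp0:3 pp1:4 pp2:1

yes no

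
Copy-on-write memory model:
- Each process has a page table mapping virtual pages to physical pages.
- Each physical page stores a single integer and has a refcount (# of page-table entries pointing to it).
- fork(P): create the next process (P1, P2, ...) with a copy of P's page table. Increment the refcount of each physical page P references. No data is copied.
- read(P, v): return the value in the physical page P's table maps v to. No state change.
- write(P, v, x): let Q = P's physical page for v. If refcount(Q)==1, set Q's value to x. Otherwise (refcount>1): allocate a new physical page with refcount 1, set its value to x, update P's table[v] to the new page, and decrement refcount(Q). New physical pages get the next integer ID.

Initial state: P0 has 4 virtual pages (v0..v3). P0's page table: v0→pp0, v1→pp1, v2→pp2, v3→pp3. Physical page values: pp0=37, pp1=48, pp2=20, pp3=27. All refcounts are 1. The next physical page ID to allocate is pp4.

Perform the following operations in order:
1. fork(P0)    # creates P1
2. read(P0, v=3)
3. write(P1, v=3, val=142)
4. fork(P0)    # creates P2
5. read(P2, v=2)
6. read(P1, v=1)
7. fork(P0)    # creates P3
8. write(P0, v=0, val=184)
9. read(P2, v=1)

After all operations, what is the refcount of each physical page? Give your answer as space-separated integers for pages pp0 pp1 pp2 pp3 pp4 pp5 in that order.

Answer: 3 4 4 3 1 1

Derivation:
Op 1: fork(P0) -> P1. 4 ppages; refcounts: pp0:2 pp1:2 pp2:2 pp3:2
Op 2: read(P0, v3) -> 27. No state change.
Op 3: write(P1, v3, 142). refcount(pp3)=2>1 -> COPY to pp4. 5 ppages; refcounts: pp0:2 pp1:2 pp2:2 pp3:1 pp4:1
Op 4: fork(P0) -> P2. 5 ppages; refcounts: pp0:3 pp1:3 pp2:3 pp3:2 pp4:1
Op 5: read(P2, v2) -> 20. No state change.
Op 6: read(P1, v1) -> 48. No state change.
Op 7: fork(P0) -> P3. 5 ppages; refcounts: pp0:4 pp1:4 pp2:4 pp3:3 pp4:1
Op 8: write(P0, v0, 184). refcount(pp0)=4>1 -> COPY to pp5. 6 ppages; refcounts: pp0:3 pp1:4 pp2:4 pp3:3 pp4:1 pp5:1
Op 9: read(P2, v1) -> 48. No state change.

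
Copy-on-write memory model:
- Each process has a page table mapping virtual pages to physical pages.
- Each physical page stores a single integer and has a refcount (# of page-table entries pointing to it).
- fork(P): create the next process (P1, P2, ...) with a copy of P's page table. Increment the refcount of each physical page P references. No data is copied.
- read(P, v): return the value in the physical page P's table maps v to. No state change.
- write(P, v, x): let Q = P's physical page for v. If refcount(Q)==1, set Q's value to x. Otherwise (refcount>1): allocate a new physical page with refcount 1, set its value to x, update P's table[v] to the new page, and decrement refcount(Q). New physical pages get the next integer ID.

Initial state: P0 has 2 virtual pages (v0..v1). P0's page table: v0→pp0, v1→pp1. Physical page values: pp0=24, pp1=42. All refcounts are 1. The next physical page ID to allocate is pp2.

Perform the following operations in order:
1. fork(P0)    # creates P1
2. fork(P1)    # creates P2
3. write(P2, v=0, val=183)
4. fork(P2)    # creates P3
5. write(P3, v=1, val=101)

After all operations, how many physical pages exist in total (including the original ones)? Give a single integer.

Op 1: fork(P0) -> P1. 2 ppages; refcounts: pp0:2 pp1:2
Op 2: fork(P1) -> P2. 2 ppages; refcounts: pp0:3 pp1:3
Op 3: write(P2, v0, 183). refcount(pp0)=3>1 -> COPY to pp2. 3 ppages; refcounts: pp0:2 pp1:3 pp2:1
Op 4: fork(P2) -> P3. 3 ppages; refcounts: pp0:2 pp1:4 pp2:2
Op 5: write(P3, v1, 101). refcount(pp1)=4>1 -> COPY to pp3. 4 ppages; refcounts: pp0:2 pp1:3 pp2:2 pp3:1

Answer: 4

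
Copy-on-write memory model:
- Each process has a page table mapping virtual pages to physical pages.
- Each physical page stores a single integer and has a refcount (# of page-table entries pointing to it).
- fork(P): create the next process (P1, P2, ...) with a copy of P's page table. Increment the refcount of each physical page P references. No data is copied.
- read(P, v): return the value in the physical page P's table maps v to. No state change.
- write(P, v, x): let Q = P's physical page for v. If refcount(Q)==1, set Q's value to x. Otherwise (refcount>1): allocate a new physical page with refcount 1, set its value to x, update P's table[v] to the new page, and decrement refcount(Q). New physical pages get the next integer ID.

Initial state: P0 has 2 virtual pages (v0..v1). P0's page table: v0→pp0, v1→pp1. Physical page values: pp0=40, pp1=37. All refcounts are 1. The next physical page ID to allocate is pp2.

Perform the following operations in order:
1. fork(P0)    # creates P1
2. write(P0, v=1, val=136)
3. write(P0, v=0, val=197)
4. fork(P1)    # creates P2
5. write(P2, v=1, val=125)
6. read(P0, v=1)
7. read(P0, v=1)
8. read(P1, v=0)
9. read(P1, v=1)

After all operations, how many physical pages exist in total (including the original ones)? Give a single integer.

Answer: 5

Derivation:
Op 1: fork(P0) -> P1. 2 ppages; refcounts: pp0:2 pp1:2
Op 2: write(P0, v1, 136). refcount(pp1)=2>1 -> COPY to pp2. 3 ppages; refcounts: pp0:2 pp1:1 pp2:1
Op 3: write(P0, v0, 197). refcount(pp0)=2>1 -> COPY to pp3. 4 ppages; refcounts: pp0:1 pp1:1 pp2:1 pp3:1
Op 4: fork(P1) -> P2. 4 ppages; refcounts: pp0:2 pp1:2 pp2:1 pp3:1
Op 5: write(P2, v1, 125). refcount(pp1)=2>1 -> COPY to pp4. 5 ppages; refcounts: pp0:2 pp1:1 pp2:1 pp3:1 pp4:1
Op 6: read(P0, v1) -> 136. No state change.
Op 7: read(P0, v1) -> 136. No state change.
Op 8: read(P1, v0) -> 40. No state change.
Op 9: read(P1, v1) -> 37. No state change.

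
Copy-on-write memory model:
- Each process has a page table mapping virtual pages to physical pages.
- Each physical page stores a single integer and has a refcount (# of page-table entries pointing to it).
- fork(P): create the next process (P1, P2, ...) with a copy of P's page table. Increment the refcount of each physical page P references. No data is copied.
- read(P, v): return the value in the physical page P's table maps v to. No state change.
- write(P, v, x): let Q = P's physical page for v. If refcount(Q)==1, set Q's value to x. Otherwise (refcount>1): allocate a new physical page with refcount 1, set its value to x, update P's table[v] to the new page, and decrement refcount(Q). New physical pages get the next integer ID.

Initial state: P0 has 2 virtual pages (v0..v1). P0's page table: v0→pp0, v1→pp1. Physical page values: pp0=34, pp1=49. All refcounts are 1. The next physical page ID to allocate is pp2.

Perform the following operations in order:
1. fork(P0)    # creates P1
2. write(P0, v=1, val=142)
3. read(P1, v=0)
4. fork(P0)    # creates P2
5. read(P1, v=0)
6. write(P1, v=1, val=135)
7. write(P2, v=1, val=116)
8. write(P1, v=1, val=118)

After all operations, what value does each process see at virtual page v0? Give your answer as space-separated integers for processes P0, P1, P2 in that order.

Answer: 34 34 34

Derivation:
Op 1: fork(P0) -> P1. 2 ppages; refcounts: pp0:2 pp1:2
Op 2: write(P0, v1, 142). refcount(pp1)=2>1 -> COPY to pp2. 3 ppages; refcounts: pp0:2 pp1:1 pp2:1
Op 3: read(P1, v0) -> 34. No state change.
Op 4: fork(P0) -> P2. 3 ppages; refcounts: pp0:3 pp1:1 pp2:2
Op 5: read(P1, v0) -> 34. No state change.
Op 6: write(P1, v1, 135). refcount(pp1)=1 -> write in place. 3 ppages; refcounts: pp0:3 pp1:1 pp2:2
Op 7: write(P2, v1, 116). refcount(pp2)=2>1 -> COPY to pp3. 4 ppages; refcounts: pp0:3 pp1:1 pp2:1 pp3:1
Op 8: write(P1, v1, 118). refcount(pp1)=1 -> write in place. 4 ppages; refcounts: pp0:3 pp1:1 pp2:1 pp3:1
P0: v0 -> pp0 = 34
P1: v0 -> pp0 = 34
P2: v0 -> pp0 = 34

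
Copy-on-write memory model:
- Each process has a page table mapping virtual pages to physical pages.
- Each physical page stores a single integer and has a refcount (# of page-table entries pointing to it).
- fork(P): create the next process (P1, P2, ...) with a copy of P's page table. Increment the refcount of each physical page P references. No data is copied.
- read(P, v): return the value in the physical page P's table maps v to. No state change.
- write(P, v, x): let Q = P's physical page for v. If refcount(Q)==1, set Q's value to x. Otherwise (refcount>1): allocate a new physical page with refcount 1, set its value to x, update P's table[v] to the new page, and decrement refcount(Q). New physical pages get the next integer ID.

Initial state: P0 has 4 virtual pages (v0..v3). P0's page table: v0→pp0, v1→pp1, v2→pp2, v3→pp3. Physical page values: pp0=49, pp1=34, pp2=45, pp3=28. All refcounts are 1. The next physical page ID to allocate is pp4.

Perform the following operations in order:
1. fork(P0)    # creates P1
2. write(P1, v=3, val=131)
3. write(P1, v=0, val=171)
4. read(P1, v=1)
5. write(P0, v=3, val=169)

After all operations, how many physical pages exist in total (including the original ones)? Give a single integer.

Op 1: fork(P0) -> P1. 4 ppages; refcounts: pp0:2 pp1:2 pp2:2 pp3:2
Op 2: write(P1, v3, 131). refcount(pp3)=2>1 -> COPY to pp4. 5 ppages; refcounts: pp0:2 pp1:2 pp2:2 pp3:1 pp4:1
Op 3: write(P1, v0, 171). refcount(pp0)=2>1 -> COPY to pp5. 6 ppages; refcounts: pp0:1 pp1:2 pp2:2 pp3:1 pp4:1 pp5:1
Op 4: read(P1, v1) -> 34. No state change.
Op 5: write(P0, v3, 169). refcount(pp3)=1 -> write in place. 6 ppages; refcounts: pp0:1 pp1:2 pp2:2 pp3:1 pp4:1 pp5:1

Answer: 6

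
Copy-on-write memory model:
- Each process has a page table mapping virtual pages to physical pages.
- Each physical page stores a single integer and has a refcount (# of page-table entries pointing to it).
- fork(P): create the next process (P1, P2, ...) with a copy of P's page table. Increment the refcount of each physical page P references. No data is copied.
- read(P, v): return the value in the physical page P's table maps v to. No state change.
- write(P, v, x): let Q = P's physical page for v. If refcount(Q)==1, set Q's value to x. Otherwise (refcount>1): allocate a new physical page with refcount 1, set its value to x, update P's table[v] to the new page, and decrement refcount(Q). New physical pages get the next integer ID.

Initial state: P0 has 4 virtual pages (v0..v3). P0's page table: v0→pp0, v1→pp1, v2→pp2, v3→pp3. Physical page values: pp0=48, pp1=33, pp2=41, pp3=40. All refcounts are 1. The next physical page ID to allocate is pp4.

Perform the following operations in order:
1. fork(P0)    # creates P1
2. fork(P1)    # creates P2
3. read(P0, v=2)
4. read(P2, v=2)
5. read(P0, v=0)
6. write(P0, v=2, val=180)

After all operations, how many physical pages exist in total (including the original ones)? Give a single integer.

Answer: 5

Derivation:
Op 1: fork(P0) -> P1. 4 ppages; refcounts: pp0:2 pp1:2 pp2:2 pp3:2
Op 2: fork(P1) -> P2. 4 ppages; refcounts: pp0:3 pp1:3 pp2:3 pp3:3
Op 3: read(P0, v2) -> 41. No state change.
Op 4: read(P2, v2) -> 41. No state change.
Op 5: read(P0, v0) -> 48. No state change.
Op 6: write(P0, v2, 180). refcount(pp2)=3>1 -> COPY to pp4. 5 ppages; refcounts: pp0:3 pp1:3 pp2:2 pp3:3 pp4:1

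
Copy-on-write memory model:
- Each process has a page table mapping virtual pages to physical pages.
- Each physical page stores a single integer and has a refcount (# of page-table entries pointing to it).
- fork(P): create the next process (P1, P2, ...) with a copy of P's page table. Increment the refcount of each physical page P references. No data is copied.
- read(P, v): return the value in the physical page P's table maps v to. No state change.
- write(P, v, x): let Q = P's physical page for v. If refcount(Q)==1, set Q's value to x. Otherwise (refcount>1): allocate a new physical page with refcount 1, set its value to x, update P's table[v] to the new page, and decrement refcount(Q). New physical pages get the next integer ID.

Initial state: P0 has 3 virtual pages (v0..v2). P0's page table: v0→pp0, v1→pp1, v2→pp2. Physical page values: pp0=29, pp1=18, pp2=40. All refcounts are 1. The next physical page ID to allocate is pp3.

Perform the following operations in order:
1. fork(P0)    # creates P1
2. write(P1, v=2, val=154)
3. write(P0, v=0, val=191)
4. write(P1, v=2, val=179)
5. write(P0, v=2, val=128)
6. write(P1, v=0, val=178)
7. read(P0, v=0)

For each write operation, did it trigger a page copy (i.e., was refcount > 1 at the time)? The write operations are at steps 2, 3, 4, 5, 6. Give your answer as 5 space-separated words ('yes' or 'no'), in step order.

Op 1: fork(P0) -> P1. 3 ppages; refcounts: pp0:2 pp1:2 pp2:2
Op 2: write(P1, v2, 154). refcount(pp2)=2>1 -> COPY to pp3. 4 ppages; refcounts: pp0:2 pp1:2 pp2:1 pp3:1
Op 3: write(P0, v0, 191). refcount(pp0)=2>1 -> COPY to pp4. 5 ppages; refcounts: pp0:1 pp1:2 pp2:1 pp3:1 pp4:1
Op 4: write(P1, v2, 179). refcount(pp3)=1 -> write in place. 5 ppages; refcounts: pp0:1 pp1:2 pp2:1 pp3:1 pp4:1
Op 5: write(P0, v2, 128). refcount(pp2)=1 -> write in place. 5 ppages; refcounts: pp0:1 pp1:2 pp2:1 pp3:1 pp4:1
Op 6: write(P1, v0, 178). refcount(pp0)=1 -> write in place. 5 ppages; refcounts: pp0:1 pp1:2 pp2:1 pp3:1 pp4:1
Op 7: read(P0, v0) -> 191. No state change.

yes yes no no no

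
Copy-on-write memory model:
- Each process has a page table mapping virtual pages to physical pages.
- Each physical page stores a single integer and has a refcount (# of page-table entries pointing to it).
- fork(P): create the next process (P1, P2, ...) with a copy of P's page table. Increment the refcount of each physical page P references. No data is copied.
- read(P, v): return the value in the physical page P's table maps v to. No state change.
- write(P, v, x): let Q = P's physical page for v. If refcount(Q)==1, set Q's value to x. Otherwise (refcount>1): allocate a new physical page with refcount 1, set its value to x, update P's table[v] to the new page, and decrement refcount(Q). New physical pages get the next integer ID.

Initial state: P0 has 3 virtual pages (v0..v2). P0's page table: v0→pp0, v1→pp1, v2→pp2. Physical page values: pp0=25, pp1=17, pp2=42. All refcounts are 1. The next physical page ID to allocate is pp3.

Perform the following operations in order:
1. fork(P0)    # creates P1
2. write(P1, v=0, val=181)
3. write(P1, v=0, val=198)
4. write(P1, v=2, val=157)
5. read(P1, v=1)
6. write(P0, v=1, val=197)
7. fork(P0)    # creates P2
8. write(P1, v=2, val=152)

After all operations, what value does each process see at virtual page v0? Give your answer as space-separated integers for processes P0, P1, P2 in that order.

Op 1: fork(P0) -> P1. 3 ppages; refcounts: pp0:2 pp1:2 pp2:2
Op 2: write(P1, v0, 181). refcount(pp0)=2>1 -> COPY to pp3. 4 ppages; refcounts: pp0:1 pp1:2 pp2:2 pp3:1
Op 3: write(P1, v0, 198). refcount(pp3)=1 -> write in place. 4 ppages; refcounts: pp0:1 pp1:2 pp2:2 pp3:1
Op 4: write(P1, v2, 157). refcount(pp2)=2>1 -> COPY to pp4. 5 ppages; refcounts: pp0:1 pp1:2 pp2:1 pp3:1 pp4:1
Op 5: read(P1, v1) -> 17. No state change.
Op 6: write(P0, v1, 197). refcount(pp1)=2>1 -> COPY to pp5. 6 ppages; refcounts: pp0:1 pp1:1 pp2:1 pp3:1 pp4:1 pp5:1
Op 7: fork(P0) -> P2. 6 ppages; refcounts: pp0:2 pp1:1 pp2:2 pp3:1 pp4:1 pp5:2
Op 8: write(P1, v2, 152). refcount(pp4)=1 -> write in place. 6 ppages; refcounts: pp0:2 pp1:1 pp2:2 pp3:1 pp4:1 pp5:2
P0: v0 -> pp0 = 25
P1: v0 -> pp3 = 198
P2: v0 -> pp0 = 25

Answer: 25 198 25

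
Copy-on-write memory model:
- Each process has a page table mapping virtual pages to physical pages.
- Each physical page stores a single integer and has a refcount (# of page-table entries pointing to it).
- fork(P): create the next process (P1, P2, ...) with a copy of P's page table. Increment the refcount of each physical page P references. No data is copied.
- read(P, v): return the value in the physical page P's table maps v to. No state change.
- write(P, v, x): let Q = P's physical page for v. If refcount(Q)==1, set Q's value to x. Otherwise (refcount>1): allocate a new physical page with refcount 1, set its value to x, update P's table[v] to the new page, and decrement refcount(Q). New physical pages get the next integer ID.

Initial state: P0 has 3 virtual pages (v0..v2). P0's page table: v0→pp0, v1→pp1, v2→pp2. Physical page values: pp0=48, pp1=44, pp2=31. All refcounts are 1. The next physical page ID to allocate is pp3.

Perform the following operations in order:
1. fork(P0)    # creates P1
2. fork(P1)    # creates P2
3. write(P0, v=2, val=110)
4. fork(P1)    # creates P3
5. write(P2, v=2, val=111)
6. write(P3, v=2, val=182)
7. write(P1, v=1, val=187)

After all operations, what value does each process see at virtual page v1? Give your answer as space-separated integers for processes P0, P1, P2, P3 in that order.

Answer: 44 187 44 44

Derivation:
Op 1: fork(P0) -> P1. 3 ppages; refcounts: pp0:2 pp1:2 pp2:2
Op 2: fork(P1) -> P2. 3 ppages; refcounts: pp0:3 pp1:3 pp2:3
Op 3: write(P0, v2, 110). refcount(pp2)=3>1 -> COPY to pp3. 4 ppages; refcounts: pp0:3 pp1:3 pp2:2 pp3:1
Op 4: fork(P1) -> P3. 4 ppages; refcounts: pp0:4 pp1:4 pp2:3 pp3:1
Op 5: write(P2, v2, 111). refcount(pp2)=3>1 -> COPY to pp4. 5 ppages; refcounts: pp0:4 pp1:4 pp2:2 pp3:1 pp4:1
Op 6: write(P3, v2, 182). refcount(pp2)=2>1 -> COPY to pp5. 6 ppages; refcounts: pp0:4 pp1:4 pp2:1 pp3:1 pp4:1 pp5:1
Op 7: write(P1, v1, 187). refcount(pp1)=4>1 -> COPY to pp6. 7 ppages; refcounts: pp0:4 pp1:3 pp2:1 pp3:1 pp4:1 pp5:1 pp6:1
P0: v1 -> pp1 = 44
P1: v1 -> pp6 = 187
P2: v1 -> pp1 = 44
P3: v1 -> pp1 = 44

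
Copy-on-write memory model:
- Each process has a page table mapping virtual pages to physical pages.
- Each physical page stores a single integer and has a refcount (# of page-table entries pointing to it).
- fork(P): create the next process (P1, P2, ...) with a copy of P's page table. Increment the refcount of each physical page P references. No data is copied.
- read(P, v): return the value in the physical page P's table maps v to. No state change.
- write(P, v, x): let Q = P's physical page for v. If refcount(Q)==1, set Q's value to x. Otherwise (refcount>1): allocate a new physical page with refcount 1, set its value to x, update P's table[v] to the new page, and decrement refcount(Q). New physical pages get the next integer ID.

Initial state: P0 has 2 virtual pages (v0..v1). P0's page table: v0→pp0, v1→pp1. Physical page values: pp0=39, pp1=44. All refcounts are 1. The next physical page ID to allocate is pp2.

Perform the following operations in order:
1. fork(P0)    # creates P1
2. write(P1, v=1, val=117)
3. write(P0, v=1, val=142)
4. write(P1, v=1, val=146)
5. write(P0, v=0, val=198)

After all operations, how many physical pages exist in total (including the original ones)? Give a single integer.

Answer: 4

Derivation:
Op 1: fork(P0) -> P1. 2 ppages; refcounts: pp0:2 pp1:2
Op 2: write(P1, v1, 117). refcount(pp1)=2>1 -> COPY to pp2. 3 ppages; refcounts: pp0:2 pp1:1 pp2:1
Op 3: write(P0, v1, 142). refcount(pp1)=1 -> write in place. 3 ppages; refcounts: pp0:2 pp1:1 pp2:1
Op 4: write(P1, v1, 146). refcount(pp2)=1 -> write in place. 3 ppages; refcounts: pp0:2 pp1:1 pp2:1
Op 5: write(P0, v0, 198). refcount(pp0)=2>1 -> COPY to pp3. 4 ppages; refcounts: pp0:1 pp1:1 pp2:1 pp3:1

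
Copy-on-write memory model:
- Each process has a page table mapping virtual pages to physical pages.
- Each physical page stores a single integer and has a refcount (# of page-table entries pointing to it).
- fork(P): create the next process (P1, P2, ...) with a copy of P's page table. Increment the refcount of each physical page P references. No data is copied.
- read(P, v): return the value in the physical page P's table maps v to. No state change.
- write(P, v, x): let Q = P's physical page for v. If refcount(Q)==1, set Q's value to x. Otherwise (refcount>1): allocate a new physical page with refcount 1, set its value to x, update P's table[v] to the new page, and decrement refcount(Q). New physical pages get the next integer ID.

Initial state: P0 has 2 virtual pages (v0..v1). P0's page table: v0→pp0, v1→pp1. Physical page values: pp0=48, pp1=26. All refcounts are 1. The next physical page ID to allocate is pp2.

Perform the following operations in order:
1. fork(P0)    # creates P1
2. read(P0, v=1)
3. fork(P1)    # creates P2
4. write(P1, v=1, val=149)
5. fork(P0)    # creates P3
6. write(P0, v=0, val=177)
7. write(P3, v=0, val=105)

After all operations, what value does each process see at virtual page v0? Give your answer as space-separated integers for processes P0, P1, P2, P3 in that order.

Answer: 177 48 48 105

Derivation:
Op 1: fork(P0) -> P1. 2 ppages; refcounts: pp0:2 pp1:2
Op 2: read(P0, v1) -> 26. No state change.
Op 3: fork(P1) -> P2. 2 ppages; refcounts: pp0:3 pp1:3
Op 4: write(P1, v1, 149). refcount(pp1)=3>1 -> COPY to pp2. 3 ppages; refcounts: pp0:3 pp1:2 pp2:1
Op 5: fork(P0) -> P3. 3 ppages; refcounts: pp0:4 pp1:3 pp2:1
Op 6: write(P0, v0, 177). refcount(pp0)=4>1 -> COPY to pp3. 4 ppages; refcounts: pp0:3 pp1:3 pp2:1 pp3:1
Op 7: write(P3, v0, 105). refcount(pp0)=3>1 -> COPY to pp4. 5 ppages; refcounts: pp0:2 pp1:3 pp2:1 pp3:1 pp4:1
P0: v0 -> pp3 = 177
P1: v0 -> pp0 = 48
P2: v0 -> pp0 = 48
P3: v0 -> pp4 = 105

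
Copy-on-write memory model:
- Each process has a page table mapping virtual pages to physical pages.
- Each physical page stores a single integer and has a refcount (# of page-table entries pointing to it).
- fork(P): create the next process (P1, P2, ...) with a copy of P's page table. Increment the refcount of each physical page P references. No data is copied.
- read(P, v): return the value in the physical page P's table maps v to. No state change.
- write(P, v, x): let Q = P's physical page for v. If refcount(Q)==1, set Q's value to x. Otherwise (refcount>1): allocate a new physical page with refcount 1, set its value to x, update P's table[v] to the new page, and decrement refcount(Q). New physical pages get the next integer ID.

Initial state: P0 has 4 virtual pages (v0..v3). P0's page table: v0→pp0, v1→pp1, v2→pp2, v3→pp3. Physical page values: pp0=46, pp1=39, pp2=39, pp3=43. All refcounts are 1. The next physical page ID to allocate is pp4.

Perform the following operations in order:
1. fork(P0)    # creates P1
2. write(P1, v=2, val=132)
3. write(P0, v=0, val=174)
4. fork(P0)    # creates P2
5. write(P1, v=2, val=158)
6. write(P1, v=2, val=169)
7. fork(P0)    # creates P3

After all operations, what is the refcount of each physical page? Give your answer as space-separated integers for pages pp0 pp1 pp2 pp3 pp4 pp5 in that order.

Op 1: fork(P0) -> P1. 4 ppages; refcounts: pp0:2 pp1:2 pp2:2 pp3:2
Op 2: write(P1, v2, 132). refcount(pp2)=2>1 -> COPY to pp4. 5 ppages; refcounts: pp0:2 pp1:2 pp2:1 pp3:2 pp4:1
Op 3: write(P0, v0, 174). refcount(pp0)=2>1 -> COPY to pp5. 6 ppages; refcounts: pp0:1 pp1:2 pp2:1 pp3:2 pp4:1 pp5:1
Op 4: fork(P0) -> P2. 6 ppages; refcounts: pp0:1 pp1:3 pp2:2 pp3:3 pp4:1 pp5:2
Op 5: write(P1, v2, 158). refcount(pp4)=1 -> write in place. 6 ppages; refcounts: pp0:1 pp1:3 pp2:2 pp3:3 pp4:1 pp5:2
Op 6: write(P1, v2, 169). refcount(pp4)=1 -> write in place. 6 ppages; refcounts: pp0:1 pp1:3 pp2:2 pp3:3 pp4:1 pp5:2
Op 7: fork(P0) -> P3. 6 ppages; refcounts: pp0:1 pp1:4 pp2:3 pp3:4 pp4:1 pp5:3

Answer: 1 4 3 4 1 3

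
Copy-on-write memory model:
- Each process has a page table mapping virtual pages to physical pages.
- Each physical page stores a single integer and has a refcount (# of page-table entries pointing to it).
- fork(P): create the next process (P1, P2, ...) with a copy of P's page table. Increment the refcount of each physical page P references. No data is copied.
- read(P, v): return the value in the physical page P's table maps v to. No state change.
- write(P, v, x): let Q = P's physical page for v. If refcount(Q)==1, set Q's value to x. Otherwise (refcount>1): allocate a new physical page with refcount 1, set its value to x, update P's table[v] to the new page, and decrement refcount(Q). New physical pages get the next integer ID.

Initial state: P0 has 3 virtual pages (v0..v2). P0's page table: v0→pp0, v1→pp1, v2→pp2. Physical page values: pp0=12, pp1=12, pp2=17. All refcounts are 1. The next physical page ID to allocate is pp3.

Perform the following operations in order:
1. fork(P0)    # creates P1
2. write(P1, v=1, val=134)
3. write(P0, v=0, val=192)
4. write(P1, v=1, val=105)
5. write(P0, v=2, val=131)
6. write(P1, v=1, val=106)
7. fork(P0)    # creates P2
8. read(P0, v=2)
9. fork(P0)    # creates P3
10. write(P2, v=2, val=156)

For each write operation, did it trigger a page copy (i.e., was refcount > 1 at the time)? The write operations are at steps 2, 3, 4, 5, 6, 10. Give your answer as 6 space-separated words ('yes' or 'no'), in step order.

Op 1: fork(P0) -> P1. 3 ppages; refcounts: pp0:2 pp1:2 pp2:2
Op 2: write(P1, v1, 134). refcount(pp1)=2>1 -> COPY to pp3. 4 ppages; refcounts: pp0:2 pp1:1 pp2:2 pp3:1
Op 3: write(P0, v0, 192). refcount(pp0)=2>1 -> COPY to pp4. 5 ppages; refcounts: pp0:1 pp1:1 pp2:2 pp3:1 pp4:1
Op 4: write(P1, v1, 105). refcount(pp3)=1 -> write in place. 5 ppages; refcounts: pp0:1 pp1:1 pp2:2 pp3:1 pp4:1
Op 5: write(P0, v2, 131). refcount(pp2)=2>1 -> COPY to pp5. 6 ppages; refcounts: pp0:1 pp1:1 pp2:1 pp3:1 pp4:1 pp5:1
Op 6: write(P1, v1, 106). refcount(pp3)=1 -> write in place. 6 ppages; refcounts: pp0:1 pp1:1 pp2:1 pp3:1 pp4:1 pp5:1
Op 7: fork(P0) -> P2. 6 ppages; refcounts: pp0:1 pp1:2 pp2:1 pp3:1 pp4:2 pp5:2
Op 8: read(P0, v2) -> 131. No state change.
Op 9: fork(P0) -> P3. 6 ppages; refcounts: pp0:1 pp1:3 pp2:1 pp3:1 pp4:3 pp5:3
Op 10: write(P2, v2, 156). refcount(pp5)=3>1 -> COPY to pp6. 7 ppages; refcounts: pp0:1 pp1:3 pp2:1 pp3:1 pp4:3 pp5:2 pp6:1

yes yes no yes no yes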